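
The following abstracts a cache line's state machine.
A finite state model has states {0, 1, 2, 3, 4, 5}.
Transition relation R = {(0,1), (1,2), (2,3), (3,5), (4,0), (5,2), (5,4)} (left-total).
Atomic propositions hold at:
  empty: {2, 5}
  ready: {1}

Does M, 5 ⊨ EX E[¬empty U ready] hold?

Sat(¬empty) = {0, 1, 3, 4}
E[¬empty U ready]: least fixpoint, start Z0 = Sat(ready) = {1}, add states in Sat(¬empty) with some successor in Z. Z1 = {0, 1}; Z2 = {0, 1, 4}; fixed.
Sat(E[¬empty U ready]) = {0, 1, 4}
Sat(EX E[¬empty U ready]) = {s : some successor in {0, 1, 4}} = {0, 4, 5}
5 ∈ Sat(EX E[¬empty U ready]) = {0, 4, 5}, so the formula holds at 5.

Yes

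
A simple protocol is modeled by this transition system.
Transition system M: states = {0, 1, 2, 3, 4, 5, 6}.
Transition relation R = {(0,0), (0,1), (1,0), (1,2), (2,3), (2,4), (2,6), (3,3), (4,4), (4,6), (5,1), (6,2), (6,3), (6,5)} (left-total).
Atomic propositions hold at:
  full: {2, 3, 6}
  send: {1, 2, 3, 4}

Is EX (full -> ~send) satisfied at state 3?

Sat(~send) = {0, 5, 6}
Sat(full -> ~send) = {0, 1, 4, 5, 6}
Sat(EX (full -> ~send)) = {s : some successor in {0, 1, 4, 5, 6}} = {0, 1, 2, 4, 5, 6}
3 ∉ Sat(EX (full -> ~send)) = {0, 1, 2, 4, 5, 6}, so the formula does not hold at 3.

No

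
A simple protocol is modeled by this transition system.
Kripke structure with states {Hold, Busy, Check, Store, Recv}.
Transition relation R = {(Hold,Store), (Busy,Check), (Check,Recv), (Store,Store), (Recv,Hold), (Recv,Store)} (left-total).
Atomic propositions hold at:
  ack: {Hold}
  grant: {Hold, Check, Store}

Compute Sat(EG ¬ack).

{Busy, Check, Store, Recv}

Sat(¬ack) = {Busy, Check, Store, Recv}
EG ¬ack: greatest fixpoint, start Z0 = {Busy, Check, Store, Recv}, keep only states in Sat with some successor in Z. Already a fixed point.
Sat(EG ¬ack) = {Busy, Check, Store, Recv}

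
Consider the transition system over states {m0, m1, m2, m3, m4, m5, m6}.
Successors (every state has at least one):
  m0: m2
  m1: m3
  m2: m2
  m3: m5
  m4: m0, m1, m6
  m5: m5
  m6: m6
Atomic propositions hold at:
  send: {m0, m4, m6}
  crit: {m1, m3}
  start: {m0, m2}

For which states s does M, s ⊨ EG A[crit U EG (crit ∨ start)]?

{m0, m2}

Sat(crit ∨ start) = {m0, m1, m2, m3}
EG (crit ∨ start): greatest fixpoint, start Z0 = {m0, m1, m2, m3}, keep only states in Sat with some successor in Z. Z1 = {m0, m1, m2}; Z2 = {m0, m2}; fixed.
Sat(EG (crit ∨ start)) = {m0, m2}
A[crit U EG (crit ∨ start)]: least fixpoint, start Z0 = Sat(EG (crit ∨ start)) = {m0, m2}, add states in Sat(crit) with every successor in Z. Already a fixed point.
Sat(A[crit U EG (crit ∨ start)]) = {m0, m2}
EG A[crit U EG (crit ∨ start)]: greatest fixpoint, start Z0 = {m0, m2}, keep only states in Sat with some successor in Z. Already a fixed point.
Sat(EG A[crit U EG (crit ∨ start)]) = {m0, m2}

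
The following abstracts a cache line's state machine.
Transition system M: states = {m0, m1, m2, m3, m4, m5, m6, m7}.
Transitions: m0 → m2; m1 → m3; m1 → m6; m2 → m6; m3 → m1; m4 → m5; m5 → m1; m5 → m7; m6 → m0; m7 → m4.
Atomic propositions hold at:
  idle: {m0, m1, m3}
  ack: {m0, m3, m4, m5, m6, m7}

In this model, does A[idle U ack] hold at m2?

No

A[idle U ack]: least fixpoint, start Z0 = Sat(ack) = {m0, m3, m4, m5, m6, m7}, add states in Sat(idle) with every successor in Z. Z1 = {m0, m1, m3, m4, m5, m6, m7}; fixed.
Sat(A[idle U ack]) = {m0, m1, m3, m4, m5, m6, m7}
m2 ∉ Sat(A[idle U ack]) = {m0, m1, m3, m4, m5, m6, m7}, so the formula does not hold at m2.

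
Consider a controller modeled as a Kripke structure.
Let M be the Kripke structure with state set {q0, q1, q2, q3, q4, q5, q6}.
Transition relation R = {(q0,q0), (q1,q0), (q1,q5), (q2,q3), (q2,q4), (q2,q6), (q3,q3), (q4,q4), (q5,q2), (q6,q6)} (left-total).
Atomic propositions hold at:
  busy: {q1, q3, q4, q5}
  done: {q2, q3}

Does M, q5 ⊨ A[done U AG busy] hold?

No

AG busy: greatest fixpoint, start Z0 = {q1, q3, q4, q5}, keep only states in Sat with every successor in Z. Z1 = {q3, q4}; fixed.
Sat(AG busy) = {q3, q4}
A[done U AG busy]: least fixpoint, start Z0 = Sat(AG busy) = {q3, q4}, add states in Sat(done) with every successor in Z. Already a fixed point.
Sat(A[done U AG busy]) = {q3, q4}
q5 ∉ Sat(A[done U AG busy]) = {q3, q4}, so the formula does not hold at q5.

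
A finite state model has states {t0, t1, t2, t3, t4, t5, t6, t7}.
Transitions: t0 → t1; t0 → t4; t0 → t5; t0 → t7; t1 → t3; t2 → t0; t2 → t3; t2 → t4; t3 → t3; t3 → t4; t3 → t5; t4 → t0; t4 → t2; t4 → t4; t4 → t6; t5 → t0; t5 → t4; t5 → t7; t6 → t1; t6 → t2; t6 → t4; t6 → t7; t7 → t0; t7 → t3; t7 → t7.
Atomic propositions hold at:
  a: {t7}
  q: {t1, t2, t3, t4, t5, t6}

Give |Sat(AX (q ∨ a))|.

Sat(q ∨ a) = {t1, t2, t3, t4, t5, t6, t7}
Sat(AX (q ∨ a)) = {s : every successor in {t1, t2, t3, t4, t5, t6, t7}} = {t0, t1, t3, t6}
|Sat(AX (q ∨ a))| = |{t0, t1, t3, t6}| = 4.

4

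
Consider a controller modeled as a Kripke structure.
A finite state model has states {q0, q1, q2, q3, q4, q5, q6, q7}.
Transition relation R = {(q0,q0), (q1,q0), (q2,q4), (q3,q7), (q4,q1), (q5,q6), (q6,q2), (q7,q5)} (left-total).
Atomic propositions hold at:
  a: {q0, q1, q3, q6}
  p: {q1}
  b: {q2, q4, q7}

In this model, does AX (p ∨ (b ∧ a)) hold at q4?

Sat(b ∧ a) = ∅
Sat(p ∨ (b ∧ a)) = {q1}
Sat(AX (p ∨ (b ∧ a))) = {s : every successor in {q1}} = {q4}
q4 ∈ Sat(AX (p ∨ (b ∧ a))) = {q4}, so the formula holds at q4.

Yes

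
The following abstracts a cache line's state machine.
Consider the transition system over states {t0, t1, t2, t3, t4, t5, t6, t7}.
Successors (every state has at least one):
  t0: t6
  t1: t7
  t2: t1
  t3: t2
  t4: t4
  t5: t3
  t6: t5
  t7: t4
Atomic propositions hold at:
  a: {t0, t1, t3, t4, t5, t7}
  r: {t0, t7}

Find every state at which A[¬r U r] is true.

{t0, t1, t2, t3, t5, t6, t7}

Sat(¬r) = {t1, t2, t3, t4, t5, t6}
A[¬r U r]: least fixpoint, start Z0 = Sat(r) = {t0, t7}, add states in Sat(¬r) with every successor in Z. Z1 = {t0, t1, t7}; Z2 = {t0, t1, t2, t7}; Z3 = {t0, t1, t2, t3, t7}; Z4 = {t0, t1, t2, t3, t5, t7}; Z5 = {t0, t1, t2, t3, t5, t6, t7}; fixed.
Sat(A[¬r U r]) = {t0, t1, t2, t3, t5, t6, t7}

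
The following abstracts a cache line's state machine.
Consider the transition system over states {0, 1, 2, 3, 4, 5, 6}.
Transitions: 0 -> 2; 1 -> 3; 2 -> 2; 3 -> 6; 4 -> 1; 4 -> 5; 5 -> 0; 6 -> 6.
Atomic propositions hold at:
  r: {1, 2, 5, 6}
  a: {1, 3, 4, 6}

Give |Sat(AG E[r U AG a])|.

3

AG a: greatest fixpoint, start Z0 = {1, 3, 4, 6}, keep only states in Sat with every successor in Z. Z1 = {1, 3, 6}; fixed.
Sat(AG a) = {1, 3, 6}
E[r U AG a]: least fixpoint, start Z0 = Sat(AG a) = {1, 3, 6}, add states in Sat(r) with some successor in Z. Already a fixed point.
Sat(E[r U AG a]) = {1, 3, 6}
AG E[r U AG a]: greatest fixpoint, start Z0 = {1, 3, 6}, keep only states in Sat with every successor in Z. Already a fixed point.
Sat(AG E[r U AG a]) = {1, 3, 6}
|Sat(AG E[r U AG a])| = |{1, 3, 6}| = 3.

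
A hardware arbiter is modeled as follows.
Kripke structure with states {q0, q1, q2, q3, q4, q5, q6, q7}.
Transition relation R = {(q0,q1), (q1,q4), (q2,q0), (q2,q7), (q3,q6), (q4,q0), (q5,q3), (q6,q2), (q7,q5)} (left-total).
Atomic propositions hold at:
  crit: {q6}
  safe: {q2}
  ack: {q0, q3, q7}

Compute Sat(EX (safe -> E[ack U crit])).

{q0, q1, q2, q3, q4, q5, q7}

E[ack U crit]: least fixpoint, start Z0 = Sat(crit) = {q6}, add states in Sat(ack) with some successor in Z. Z1 = {q3, q6}; fixed.
Sat(E[ack U crit]) = {q3, q6}
Sat(safe -> E[ack U crit]) = {q0, q1, q3, q4, q5, q6, q7}
Sat(EX (safe -> E[ack U crit])) = {s : some successor in {q0, q1, q3, q4, q5, q6, q7}} = {q0, q1, q2, q3, q4, q5, q7}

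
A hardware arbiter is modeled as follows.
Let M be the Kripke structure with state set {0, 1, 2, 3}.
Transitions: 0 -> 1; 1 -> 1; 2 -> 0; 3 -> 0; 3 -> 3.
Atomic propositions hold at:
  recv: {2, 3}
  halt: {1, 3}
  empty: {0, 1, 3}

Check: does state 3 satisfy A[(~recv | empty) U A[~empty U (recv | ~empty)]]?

Sat(~recv) = {0, 1}
Sat(~recv | empty) = {0, 1, 3}
Sat(~empty) = {2}
Sat(recv | ~empty) = {2, 3}
A[~empty U (recv | ~empty)]: least fixpoint, start Z0 = Sat((recv | ~empty)) = {2, 3}, add states in Sat(~empty) with every successor in Z. Already a fixed point.
Sat(A[~empty U (recv | ~empty)]) = {2, 3}
A[(~recv | empty) U A[~empty U (recv | ~empty)]]: least fixpoint, start Z0 = Sat(A[~empty U (recv | ~empty)]) = {2, 3}, add states in Sat(~recv | empty) with every successor in Z. Already a fixed point.
Sat(A[(~recv | empty) U A[~empty U (recv | ~empty)]]) = {2, 3}
3 ∈ Sat(A[(~recv | empty) U A[~empty U (recv | ~empty)]]) = {2, 3}, so the formula holds at 3.

Yes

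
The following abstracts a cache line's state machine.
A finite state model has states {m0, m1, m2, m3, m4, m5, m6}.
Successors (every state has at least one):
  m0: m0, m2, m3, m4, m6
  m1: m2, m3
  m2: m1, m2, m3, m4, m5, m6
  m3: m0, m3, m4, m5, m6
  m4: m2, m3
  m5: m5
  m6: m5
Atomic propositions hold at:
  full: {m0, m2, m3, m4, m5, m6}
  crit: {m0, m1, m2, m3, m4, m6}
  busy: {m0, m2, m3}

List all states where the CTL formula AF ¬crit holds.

Sat(¬crit) = {m5}
AF ¬crit: least fixpoint, start Z0 = {m5}, add states with every successor in Z. Z1 = {m5, m6}; fixed.
Sat(AF ¬crit) = {m5, m6}

{m5, m6}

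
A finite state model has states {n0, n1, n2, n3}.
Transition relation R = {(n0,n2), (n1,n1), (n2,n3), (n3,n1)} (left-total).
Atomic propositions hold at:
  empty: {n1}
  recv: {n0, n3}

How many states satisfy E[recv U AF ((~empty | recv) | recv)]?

3

Sat(~empty) = {n0, n2, n3}
Sat(~empty | recv) = {n0, n2, n3}
Sat((~empty | recv) | recv) = {n0, n2, n3}
AF ((~empty | recv) | recv): least fixpoint, start Z0 = {n0, n2, n3}, add states with every successor in Z. Already a fixed point.
Sat(AF ((~empty | recv) | recv)) = {n0, n2, n3}
E[recv U AF ((~empty | recv) | recv)]: least fixpoint, start Z0 = Sat(AF ((~empty | recv) | recv)) = {n0, n2, n3}, add states in Sat(recv) with some successor in Z. Already a fixed point.
Sat(E[recv U AF ((~empty | recv) | recv)]) = {n0, n2, n3}
|Sat(E[recv U AF ((~empty | recv) | recv)])| = |{n0, n2, n3}| = 3.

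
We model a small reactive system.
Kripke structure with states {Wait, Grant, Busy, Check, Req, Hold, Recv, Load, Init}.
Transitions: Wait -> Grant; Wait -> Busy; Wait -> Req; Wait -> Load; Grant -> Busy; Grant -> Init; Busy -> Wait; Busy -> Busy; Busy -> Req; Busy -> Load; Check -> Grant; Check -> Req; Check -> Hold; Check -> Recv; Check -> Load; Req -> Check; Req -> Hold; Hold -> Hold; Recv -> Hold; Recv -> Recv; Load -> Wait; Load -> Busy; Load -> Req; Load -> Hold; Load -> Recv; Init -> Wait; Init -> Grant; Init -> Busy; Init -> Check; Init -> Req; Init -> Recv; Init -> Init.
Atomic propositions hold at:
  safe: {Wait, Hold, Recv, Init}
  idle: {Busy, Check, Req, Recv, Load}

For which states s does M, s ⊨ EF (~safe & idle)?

Sat(~safe) = {Grant, Busy, Check, Req, Load}
Sat(~safe & idle) = {Busy, Check, Req, Load}
EF (~safe & idle): least fixpoint, start Z0 = {Busy, Check, Req, Load}, add states with some successor in Z. Z1 = {Wait, Grant, Busy, Check, Req, Load, Init}; fixed.
Sat(EF (~safe & idle)) = {Wait, Grant, Busy, Check, Req, Load, Init}

{Wait, Grant, Busy, Check, Req, Load, Init}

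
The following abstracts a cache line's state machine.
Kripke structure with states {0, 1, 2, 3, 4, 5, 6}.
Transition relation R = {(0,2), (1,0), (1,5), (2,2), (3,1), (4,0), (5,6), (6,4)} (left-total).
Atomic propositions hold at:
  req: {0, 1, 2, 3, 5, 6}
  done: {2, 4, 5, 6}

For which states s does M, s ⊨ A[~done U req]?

Sat(~done) = {0, 1, 3}
A[~done U req]: least fixpoint, start Z0 = Sat(req) = {0, 1, 2, 3, 5, 6}, add states in Sat(~done) with every successor in Z. Already a fixed point.
Sat(A[~done U req]) = {0, 1, 2, 3, 5, 6}

{0, 1, 2, 3, 5, 6}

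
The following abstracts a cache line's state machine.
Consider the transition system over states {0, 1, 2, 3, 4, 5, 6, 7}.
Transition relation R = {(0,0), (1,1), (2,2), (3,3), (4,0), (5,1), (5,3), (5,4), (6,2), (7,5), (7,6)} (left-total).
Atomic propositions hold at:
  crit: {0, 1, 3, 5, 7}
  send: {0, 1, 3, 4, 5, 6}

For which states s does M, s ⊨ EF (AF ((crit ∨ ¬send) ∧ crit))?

Sat(¬send) = {2, 7}
Sat(crit ∨ ¬send) = {0, 1, 2, 3, 5, 7}
Sat((crit ∨ ¬send) ∧ crit) = {0, 1, 3, 5, 7}
AF ((crit ∨ ¬send) ∧ crit): least fixpoint, start Z0 = {0, 1, 3, 5, 7}, add states with every successor in Z. Z1 = {0, 1, 3, 4, 5, 7}; fixed.
Sat(AF ((crit ∨ ¬send) ∧ crit)) = {0, 1, 3, 4, 5, 7}
EF (AF ((crit ∨ ¬send) ∧ crit)): least fixpoint, start Z0 = {0, 1, 3, 4, 5, 7}, add states with some successor in Z. Already a fixed point.
Sat(EF (AF ((crit ∨ ¬send) ∧ crit))) = {0, 1, 3, 4, 5, 7}

{0, 1, 3, 4, 5, 7}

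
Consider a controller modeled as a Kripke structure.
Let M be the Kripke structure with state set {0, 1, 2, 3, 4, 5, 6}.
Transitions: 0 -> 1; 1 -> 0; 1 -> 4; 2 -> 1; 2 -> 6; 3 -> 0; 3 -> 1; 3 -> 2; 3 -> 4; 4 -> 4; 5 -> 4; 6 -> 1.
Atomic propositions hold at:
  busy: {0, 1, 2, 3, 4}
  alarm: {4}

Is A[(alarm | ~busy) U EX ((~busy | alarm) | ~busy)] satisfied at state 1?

Yes

Sat(~busy) = {5, 6}
Sat(alarm | ~busy) = {4, 5, 6}
Sat(~busy | alarm) = {4, 5, 6}
Sat((~busy | alarm) | ~busy) = {4, 5, 6}
Sat(EX ((~busy | alarm) | ~busy)) = {s : some successor in {4, 5, 6}} = {1, 2, 3, 4, 5}
A[(alarm | ~busy) U EX ((~busy | alarm) | ~busy)]: least fixpoint, start Z0 = Sat(EX ((~busy | alarm) | ~busy)) = {1, 2, 3, 4, 5}, add states in Sat(alarm | ~busy) with every successor in Z. Z1 = {1, 2, 3, 4, 5, 6}; fixed.
Sat(A[(alarm | ~busy) U EX ((~busy | alarm) | ~busy)]) = {1, 2, 3, 4, 5, 6}
1 ∈ Sat(A[(alarm | ~busy) U EX ((~busy | alarm) | ~busy)]) = {1, 2, 3, 4, 5, 6}, so the formula holds at 1.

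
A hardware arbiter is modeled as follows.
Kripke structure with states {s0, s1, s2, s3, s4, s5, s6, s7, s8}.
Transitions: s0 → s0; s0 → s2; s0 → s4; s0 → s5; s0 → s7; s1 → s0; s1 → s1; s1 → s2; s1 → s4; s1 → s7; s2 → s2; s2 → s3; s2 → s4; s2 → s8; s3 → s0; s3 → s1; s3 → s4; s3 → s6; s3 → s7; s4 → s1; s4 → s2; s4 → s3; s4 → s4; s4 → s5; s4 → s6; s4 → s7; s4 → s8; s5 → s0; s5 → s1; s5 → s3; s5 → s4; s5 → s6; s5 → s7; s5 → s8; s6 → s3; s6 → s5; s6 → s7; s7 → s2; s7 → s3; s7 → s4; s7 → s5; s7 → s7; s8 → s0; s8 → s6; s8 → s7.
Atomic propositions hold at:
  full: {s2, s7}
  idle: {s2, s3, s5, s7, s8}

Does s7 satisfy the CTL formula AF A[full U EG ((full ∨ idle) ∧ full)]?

Yes

Sat(full ∨ idle) = {s2, s3, s5, s7, s8}
Sat((full ∨ idle) ∧ full) = {s2, s7}
EG ((full ∨ idle) ∧ full): greatest fixpoint, start Z0 = {s2, s7}, keep only states in Sat with some successor in Z. Already a fixed point.
Sat(EG ((full ∨ idle) ∧ full)) = {s2, s7}
A[full U EG ((full ∨ idle) ∧ full)]: least fixpoint, start Z0 = Sat(EG ((full ∨ idle) ∧ full)) = {s2, s7}, add states in Sat(full) with every successor in Z. Already a fixed point.
Sat(A[full U EG ((full ∨ idle) ∧ full)]) = {s2, s7}
AF A[full U EG ((full ∨ idle) ∧ full)]: least fixpoint, start Z0 = {s2, s7}, add states with every successor in Z. Already a fixed point.
Sat(AF A[full U EG ((full ∨ idle) ∧ full)]) = {s2, s7}
s7 ∈ Sat(AF A[full U EG ((full ∨ idle) ∧ full)]) = {s2, s7}, so the formula holds at s7.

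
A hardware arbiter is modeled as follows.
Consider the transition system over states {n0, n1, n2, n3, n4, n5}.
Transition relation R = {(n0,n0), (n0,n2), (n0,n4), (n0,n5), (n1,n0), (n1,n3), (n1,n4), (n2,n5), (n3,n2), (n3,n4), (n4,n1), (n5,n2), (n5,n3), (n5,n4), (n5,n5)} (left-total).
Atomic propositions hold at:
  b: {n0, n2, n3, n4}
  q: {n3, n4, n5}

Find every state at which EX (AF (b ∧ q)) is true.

{n0, n1, n3, n5}

Sat(b ∧ q) = {n3, n4}
AF (b ∧ q): least fixpoint, start Z0 = {n3, n4}, add states with every successor in Z. Already a fixed point.
Sat(AF (b ∧ q)) = {n3, n4}
Sat(EX (AF (b ∧ q))) = {s : some successor in {n3, n4}} = {n0, n1, n3, n5}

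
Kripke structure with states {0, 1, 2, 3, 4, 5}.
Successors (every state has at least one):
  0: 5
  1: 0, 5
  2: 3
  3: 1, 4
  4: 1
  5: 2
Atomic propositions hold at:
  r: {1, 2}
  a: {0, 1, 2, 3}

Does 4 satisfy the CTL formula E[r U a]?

No

E[r U a]: least fixpoint, start Z0 = Sat(a) = {0, 1, 2, 3}, add states in Sat(r) with some successor in Z. Already a fixed point.
Sat(E[r U a]) = {0, 1, 2, 3}
4 ∉ Sat(E[r U a]) = {0, 1, 2, 3}, so the formula does not hold at 4.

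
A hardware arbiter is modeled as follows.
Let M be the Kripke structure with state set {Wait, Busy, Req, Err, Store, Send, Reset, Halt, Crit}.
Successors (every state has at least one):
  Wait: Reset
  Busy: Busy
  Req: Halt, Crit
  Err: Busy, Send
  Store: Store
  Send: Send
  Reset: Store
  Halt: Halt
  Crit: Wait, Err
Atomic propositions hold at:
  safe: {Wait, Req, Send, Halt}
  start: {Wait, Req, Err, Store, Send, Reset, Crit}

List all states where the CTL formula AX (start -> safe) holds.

Sat(start -> safe) = {Wait, Busy, Req, Send, Halt}
Sat(AX (start -> safe)) = {s : every successor in {Wait, Busy, Req, Send, Halt}} = {Busy, Err, Send, Halt}

{Busy, Err, Send, Halt}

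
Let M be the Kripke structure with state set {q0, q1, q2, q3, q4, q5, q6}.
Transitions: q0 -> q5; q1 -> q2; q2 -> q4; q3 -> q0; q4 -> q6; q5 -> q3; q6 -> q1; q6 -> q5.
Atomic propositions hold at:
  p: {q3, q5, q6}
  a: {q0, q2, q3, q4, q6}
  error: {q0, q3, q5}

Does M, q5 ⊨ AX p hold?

Yes

Sat(AX p) = {s : every successor in {q3, q5, q6}} = {q0, q4, q5}
q5 ∈ Sat(AX p) = {q0, q4, q5}, so the formula holds at q5.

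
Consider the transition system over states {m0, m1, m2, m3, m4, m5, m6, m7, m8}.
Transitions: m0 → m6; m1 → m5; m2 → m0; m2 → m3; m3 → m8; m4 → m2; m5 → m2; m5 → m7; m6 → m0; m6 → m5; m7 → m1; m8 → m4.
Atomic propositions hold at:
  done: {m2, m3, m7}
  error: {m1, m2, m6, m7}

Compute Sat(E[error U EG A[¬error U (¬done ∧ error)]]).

Sat(¬error) = {m0, m3, m4, m5, m8}
Sat(¬done) = {m0, m1, m4, m5, m6, m8}
Sat(¬done ∧ error) = {m1, m6}
A[¬error U (¬done ∧ error)]: least fixpoint, start Z0 = Sat((¬done ∧ error)) = {m1, m6}, add states in Sat(¬error) with every successor in Z. Z1 = {m0, m1, m6}; fixed.
Sat(A[¬error U (¬done ∧ error)]) = {m0, m1, m6}
EG A[¬error U (¬done ∧ error)]: greatest fixpoint, start Z0 = {m0, m1, m6}, keep only states in Sat with some successor in Z. Z1 = {m0, m6}; fixed.
Sat(EG A[¬error U (¬done ∧ error)]) = {m0, m6}
E[error U EG A[¬error U (¬done ∧ error)]]: least fixpoint, start Z0 = Sat(EG A[¬error U (¬done ∧ error)]) = {m0, m6}, add states in Sat(error) with some successor in Z. Z1 = {m0, m2, m6}; fixed.
Sat(E[error U EG A[¬error U (¬done ∧ error)]]) = {m0, m2, m6}

{m0, m2, m6}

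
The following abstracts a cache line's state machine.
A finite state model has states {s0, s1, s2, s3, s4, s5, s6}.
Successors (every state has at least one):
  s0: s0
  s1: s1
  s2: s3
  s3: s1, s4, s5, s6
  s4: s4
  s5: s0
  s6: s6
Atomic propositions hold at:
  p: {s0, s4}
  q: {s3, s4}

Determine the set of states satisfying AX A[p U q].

{s2, s4}

A[p U q]: least fixpoint, start Z0 = Sat(q) = {s3, s4}, add states in Sat(p) with every successor in Z. Already a fixed point.
Sat(A[p U q]) = {s3, s4}
Sat(AX A[p U q]) = {s : every successor in {s3, s4}} = {s2, s4}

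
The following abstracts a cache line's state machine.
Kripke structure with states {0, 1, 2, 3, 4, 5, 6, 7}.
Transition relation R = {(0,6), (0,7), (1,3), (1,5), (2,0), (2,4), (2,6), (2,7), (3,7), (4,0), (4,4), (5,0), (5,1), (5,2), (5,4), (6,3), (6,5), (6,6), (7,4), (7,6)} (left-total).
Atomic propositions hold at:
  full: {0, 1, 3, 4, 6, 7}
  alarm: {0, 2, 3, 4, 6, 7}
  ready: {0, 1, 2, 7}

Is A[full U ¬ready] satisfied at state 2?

Sat(¬ready) = {3, 4, 5, 6}
A[full U ¬ready]: least fixpoint, start Z0 = Sat(¬ready) = {3, 4, 5, 6}, add states in Sat(full) with every successor in Z. Z1 = {1, 3, 4, 5, 6, 7}; Z2 = {0, 1, 3, 4, 5, 6, 7}; fixed.
Sat(A[full U ¬ready]) = {0, 1, 3, 4, 5, 6, 7}
2 ∉ Sat(A[full U ¬ready]) = {0, 1, 3, 4, 5, 6, 7}, so the formula does not hold at 2.

No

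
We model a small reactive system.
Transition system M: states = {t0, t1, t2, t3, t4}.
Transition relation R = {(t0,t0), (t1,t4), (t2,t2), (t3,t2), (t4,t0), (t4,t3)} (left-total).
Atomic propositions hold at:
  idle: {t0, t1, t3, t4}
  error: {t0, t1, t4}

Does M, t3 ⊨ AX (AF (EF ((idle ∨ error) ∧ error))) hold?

Sat(idle ∨ error) = {t0, t1, t3, t4}
Sat((idle ∨ error) ∧ error) = {t0, t1, t4}
EF ((idle ∨ error) ∧ error): least fixpoint, start Z0 = {t0, t1, t4}, add states with some successor in Z. Already a fixed point.
Sat(EF ((idle ∨ error) ∧ error)) = {t0, t1, t4}
AF (EF ((idle ∨ error) ∧ error)): least fixpoint, start Z0 = {t0, t1, t4}, add states with every successor in Z. Already a fixed point.
Sat(AF (EF ((idle ∨ error) ∧ error))) = {t0, t1, t4}
Sat(AX (AF (EF ((idle ∨ error) ∧ error)))) = {s : every successor in {t0, t1, t4}} = {t0, t1}
t3 ∉ Sat(AX (AF (EF ((idle ∨ error) ∧ error)))) = {t0, t1}, so the formula does not hold at t3.

No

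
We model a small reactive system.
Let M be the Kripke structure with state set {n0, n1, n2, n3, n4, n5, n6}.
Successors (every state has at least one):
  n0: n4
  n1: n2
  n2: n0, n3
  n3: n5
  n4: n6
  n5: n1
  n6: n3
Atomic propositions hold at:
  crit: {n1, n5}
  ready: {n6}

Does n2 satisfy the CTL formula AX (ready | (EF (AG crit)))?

No

AG crit: greatest fixpoint, start Z0 = {n1, n5}, keep only states in Sat with every successor in Z. Z1 = {n5}; Z2 = ∅; fixed.
Sat(AG crit) = ∅
EF (AG crit): least fixpoint, start Z0 = ∅, add states with some successor in Z. Already a fixed point.
Sat(EF (AG crit)) = ∅
Sat(ready | (EF (AG crit))) = {n6}
Sat(AX (ready | (EF (AG crit)))) = {s : every successor in {n6}} = {n4}
n2 ∉ Sat(AX (ready | (EF (AG crit)))) = {n4}, so the formula does not hold at n2.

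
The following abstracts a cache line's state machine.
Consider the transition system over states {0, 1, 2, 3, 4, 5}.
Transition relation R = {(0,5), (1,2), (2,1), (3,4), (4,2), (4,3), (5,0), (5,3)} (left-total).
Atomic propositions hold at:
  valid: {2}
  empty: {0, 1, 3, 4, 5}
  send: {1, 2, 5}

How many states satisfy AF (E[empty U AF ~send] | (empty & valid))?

4

Sat(~send) = {0, 3, 4}
AF ~send: least fixpoint, start Z0 = {0, 3, 4}, add states with every successor in Z. Z1 = {0, 3, 4, 5}; fixed.
Sat(AF ~send) = {0, 3, 4, 5}
E[empty U AF ~send]: least fixpoint, start Z0 = Sat(AF ~send) = {0, 3, 4, 5}, add states in Sat(empty) with some successor in Z. Already a fixed point.
Sat(E[empty U AF ~send]) = {0, 3, 4, 5}
Sat(empty & valid) = ∅
Sat(E[empty U AF ~send] | (empty & valid)) = {0, 3, 4, 5}
AF (E[empty U AF ~send] | (empty & valid)): least fixpoint, start Z0 = {0, 3, 4, 5}, add states with every successor in Z. Already a fixed point.
Sat(AF (E[empty U AF ~send] | (empty & valid))) = {0, 3, 4, 5}
|Sat(AF (E[empty U AF ~send] | (empty & valid)))| = |{0, 3, 4, 5}| = 4.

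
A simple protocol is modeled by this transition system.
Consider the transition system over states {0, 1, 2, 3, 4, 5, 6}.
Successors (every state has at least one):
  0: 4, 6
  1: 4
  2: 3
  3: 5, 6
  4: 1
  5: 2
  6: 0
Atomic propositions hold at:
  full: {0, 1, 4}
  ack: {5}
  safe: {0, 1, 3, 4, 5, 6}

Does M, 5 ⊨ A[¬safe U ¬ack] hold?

Sat(¬safe) = {2}
Sat(¬ack) = {0, 1, 2, 3, 4, 6}
A[¬safe U ¬ack]: least fixpoint, start Z0 = Sat(¬ack) = {0, 1, 2, 3, 4, 6}, add states in Sat(¬safe) with every successor in Z. Already a fixed point.
Sat(A[¬safe U ¬ack]) = {0, 1, 2, 3, 4, 6}
5 ∉ Sat(A[¬safe U ¬ack]) = {0, 1, 2, 3, 4, 6}, so the formula does not hold at 5.

No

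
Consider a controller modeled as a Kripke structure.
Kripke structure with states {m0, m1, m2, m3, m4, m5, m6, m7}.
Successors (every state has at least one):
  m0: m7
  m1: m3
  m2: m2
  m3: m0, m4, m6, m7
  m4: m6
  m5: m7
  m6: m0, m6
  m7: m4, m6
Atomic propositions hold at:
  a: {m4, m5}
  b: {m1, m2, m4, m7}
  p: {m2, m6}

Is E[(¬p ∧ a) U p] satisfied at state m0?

No

Sat(¬p) = {m0, m1, m3, m4, m5, m7}
Sat(¬p ∧ a) = {m4, m5}
E[(¬p ∧ a) U p]: least fixpoint, start Z0 = Sat(p) = {m2, m6}, add states in Sat(¬p ∧ a) with some successor in Z. Z1 = {m2, m4, m6}; fixed.
Sat(E[(¬p ∧ a) U p]) = {m2, m4, m6}
m0 ∉ Sat(E[(¬p ∧ a) U p]) = {m2, m4, m6}, so the formula does not hold at m0.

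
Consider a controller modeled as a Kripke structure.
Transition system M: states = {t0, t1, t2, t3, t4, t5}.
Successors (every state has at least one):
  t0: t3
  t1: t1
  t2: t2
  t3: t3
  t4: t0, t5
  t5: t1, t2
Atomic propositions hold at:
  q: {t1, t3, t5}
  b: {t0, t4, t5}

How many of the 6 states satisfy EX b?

1

Sat(EX b) = {s : some successor in {t0, t4, t5}} = {t4}
|Sat(EX b)| = |{t4}| = 1.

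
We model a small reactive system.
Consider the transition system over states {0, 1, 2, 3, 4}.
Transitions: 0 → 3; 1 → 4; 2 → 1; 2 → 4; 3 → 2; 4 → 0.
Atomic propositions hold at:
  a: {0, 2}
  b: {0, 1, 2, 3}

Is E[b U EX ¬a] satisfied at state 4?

No

Sat(¬a) = {1, 3, 4}
Sat(EX ¬a) = {s : some successor in {1, 3, 4}} = {0, 1, 2}
E[b U EX ¬a]: least fixpoint, start Z0 = Sat(EX ¬a) = {0, 1, 2}, add states in Sat(b) with some successor in Z. Z1 = {0, 1, 2, 3}; fixed.
Sat(E[b U EX ¬a]) = {0, 1, 2, 3}
4 ∉ Sat(E[b U EX ¬a]) = {0, 1, 2, 3}, so the formula does not hold at 4.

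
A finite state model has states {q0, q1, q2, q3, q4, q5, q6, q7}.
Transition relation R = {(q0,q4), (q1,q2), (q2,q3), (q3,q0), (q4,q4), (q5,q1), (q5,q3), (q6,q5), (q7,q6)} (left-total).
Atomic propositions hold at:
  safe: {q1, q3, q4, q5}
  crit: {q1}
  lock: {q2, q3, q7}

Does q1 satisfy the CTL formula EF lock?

Yes

EF lock: least fixpoint, start Z0 = {q2, q3, q7}, add states with some successor in Z. Z1 = {q1, q2, q3, q5, q7}; Z2 = {q1, q2, q3, q5, q6, q7}; fixed.
Sat(EF lock) = {q1, q2, q3, q5, q6, q7}
q1 ∈ Sat(EF lock) = {q1, q2, q3, q5, q6, q7}, so the formula holds at q1.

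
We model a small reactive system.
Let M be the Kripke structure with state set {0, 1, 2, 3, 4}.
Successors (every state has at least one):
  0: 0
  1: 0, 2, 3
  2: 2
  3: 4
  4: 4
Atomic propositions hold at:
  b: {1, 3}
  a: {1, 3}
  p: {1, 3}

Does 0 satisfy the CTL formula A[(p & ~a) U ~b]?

Yes

Sat(~a) = {0, 2, 4}
Sat(p & ~a) = ∅
Sat(~b) = {0, 2, 4}
A[(p & ~a) U ~b]: least fixpoint, start Z0 = Sat(~b) = {0, 2, 4}, add states in Sat(p & ~a) with every successor in Z. Already a fixed point.
Sat(A[(p & ~a) U ~b]) = {0, 2, 4}
0 ∈ Sat(A[(p & ~a) U ~b]) = {0, 2, 4}, so the formula holds at 0.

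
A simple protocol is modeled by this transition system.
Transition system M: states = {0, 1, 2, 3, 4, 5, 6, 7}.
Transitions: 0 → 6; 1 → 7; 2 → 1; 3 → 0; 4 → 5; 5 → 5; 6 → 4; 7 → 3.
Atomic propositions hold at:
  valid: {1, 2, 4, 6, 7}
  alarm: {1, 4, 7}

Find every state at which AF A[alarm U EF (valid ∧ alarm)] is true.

Sat(valid ∧ alarm) = {1, 4, 7}
EF (valid ∧ alarm): least fixpoint, start Z0 = {1, 4, 7}, add states with some successor in Z. Z1 = {1, 2, 4, 6, 7}; Z2 = {0, 1, 2, 4, 6, 7}; Z3 = {0, 1, 2, 3, 4, 6, 7}; fixed.
Sat(EF (valid ∧ alarm)) = {0, 1, 2, 3, 4, 6, 7}
A[alarm U EF (valid ∧ alarm)]: least fixpoint, start Z0 = Sat(EF (valid ∧ alarm)) = {0, 1, 2, 3, 4, 6, 7}, add states in Sat(alarm) with every successor in Z. Already a fixed point.
Sat(A[alarm U EF (valid ∧ alarm)]) = {0, 1, 2, 3, 4, 6, 7}
AF A[alarm U EF (valid ∧ alarm)]: least fixpoint, start Z0 = {0, 1, 2, 3, 4, 6, 7}, add states with every successor in Z. Already a fixed point.
Sat(AF A[alarm U EF (valid ∧ alarm)]) = {0, 1, 2, 3, 4, 6, 7}

{0, 1, 2, 3, 4, 6, 7}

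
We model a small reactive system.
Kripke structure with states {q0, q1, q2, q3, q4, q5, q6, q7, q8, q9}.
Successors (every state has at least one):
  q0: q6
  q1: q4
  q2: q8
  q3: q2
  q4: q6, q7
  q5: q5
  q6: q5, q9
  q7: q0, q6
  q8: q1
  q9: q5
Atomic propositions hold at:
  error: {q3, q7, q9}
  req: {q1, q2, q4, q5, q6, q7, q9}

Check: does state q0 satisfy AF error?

AF error: least fixpoint, start Z0 = {q3, q7, q9}, add states with every successor in Z. Already a fixed point.
Sat(AF error) = {q3, q7, q9}
q0 ∉ Sat(AF error) = {q3, q7, q9}, so the formula does not hold at q0.

No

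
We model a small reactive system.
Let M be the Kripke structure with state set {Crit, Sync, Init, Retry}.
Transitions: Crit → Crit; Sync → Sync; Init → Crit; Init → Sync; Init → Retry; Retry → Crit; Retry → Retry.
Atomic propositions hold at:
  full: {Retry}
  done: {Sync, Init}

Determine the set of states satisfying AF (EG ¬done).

Sat(¬done) = {Crit, Retry}
EG ¬done: greatest fixpoint, start Z0 = {Crit, Retry}, keep only states in Sat with some successor in Z. Already a fixed point.
Sat(EG ¬done) = {Crit, Retry}
AF (EG ¬done): least fixpoint, start Z0 = {Crit, Retry}, add states with every successor in Z. Already a fixed point.
Sat(AF (EG ¬done)) = {Crit, Retry}

{Crit, Retry}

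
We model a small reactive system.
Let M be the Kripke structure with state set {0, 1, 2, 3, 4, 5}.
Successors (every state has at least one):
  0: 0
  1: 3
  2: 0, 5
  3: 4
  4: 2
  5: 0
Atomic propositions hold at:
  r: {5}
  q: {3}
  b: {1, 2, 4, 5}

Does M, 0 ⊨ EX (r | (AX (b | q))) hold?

No

Sat(b | q) = {1, 2, 3, 4, 5}
Sat(AX (b | q)) = {s : every successor in {1, 2, 3, 4, 5}} = {1, 3, 4}
Sat(r | (AX (b | q))) = {1, 3, 4, 5}
Sat(EX (r | (AX (b | q)))) = {s : some successor in {1, 3, 4, 5}} = {1, 2, 3}
0 ∉ Sat(EX (r | (AX (b | q)))) = {1, 2, 3}, so the formula does not hold at 0.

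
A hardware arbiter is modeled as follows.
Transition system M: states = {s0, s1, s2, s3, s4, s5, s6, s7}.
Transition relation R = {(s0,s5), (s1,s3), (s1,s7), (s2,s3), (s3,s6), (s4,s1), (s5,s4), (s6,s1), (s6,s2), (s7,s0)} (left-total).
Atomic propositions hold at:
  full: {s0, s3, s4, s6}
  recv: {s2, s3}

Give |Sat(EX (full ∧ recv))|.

Sat(full ∧ recv) = {s3}
Sat(EX (full ∧ recv)) = {s : some successor in {s3}} = {s1, s2}
|Sat(EX (full ∧ recv))| = |{s1, s2}| = 2.

2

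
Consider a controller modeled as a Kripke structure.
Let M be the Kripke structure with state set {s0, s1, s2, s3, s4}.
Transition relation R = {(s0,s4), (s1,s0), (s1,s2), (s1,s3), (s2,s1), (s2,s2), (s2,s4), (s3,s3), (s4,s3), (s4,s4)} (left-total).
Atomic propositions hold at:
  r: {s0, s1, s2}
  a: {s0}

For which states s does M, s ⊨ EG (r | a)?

{s1, s2}

Sat(r | a) = {s0, s1, s2}
EG (r | a): greatest fixpoint, start Z0 = {s0, s1, s2}, keep only states in Sat with some successor in Z. Z1 = {s1, s2}; fixed.
Sat(EG (r | a)) = {s1, s2}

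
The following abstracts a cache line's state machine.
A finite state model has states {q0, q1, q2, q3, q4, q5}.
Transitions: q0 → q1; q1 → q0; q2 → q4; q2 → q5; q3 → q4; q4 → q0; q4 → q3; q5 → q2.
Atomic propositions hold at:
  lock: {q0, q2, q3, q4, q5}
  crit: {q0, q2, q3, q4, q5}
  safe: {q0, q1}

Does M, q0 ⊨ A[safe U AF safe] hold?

Yes

AF safe: least fixpoint, start Z0 = {q0, q1}, add states with every successor in Z. Already a fixed point.
Sat(AF safe) = {q0, q1}
A[safe U AF safe]: least fixpoint, start Z0 = Sat(AF safe) = {q0, q1}, add states in Sat(safe) with every successor in Z. Already a fixed point.
Sat(A[safe U AF safe]) = {q0, q1}
q0 ∈ Sat(A[safe U AF safe]) = {q0, q1}, so the formula holds at q0.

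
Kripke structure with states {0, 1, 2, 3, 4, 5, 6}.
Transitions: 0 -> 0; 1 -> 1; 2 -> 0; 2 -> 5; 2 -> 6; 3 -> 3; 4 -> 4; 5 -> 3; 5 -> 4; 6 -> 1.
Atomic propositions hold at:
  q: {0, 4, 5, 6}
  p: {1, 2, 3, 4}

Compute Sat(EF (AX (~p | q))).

Sat(~p) = {0, 5, 6}
Sat(~p | q) = {0, 4, 5, 6}
Sat(AX (~p | q)) = {s : every successor in {0, 4, 5, 6}} = {0, 2, 4}
EF (AX (~p | q)): least fixpoint, start Z0 = {0, 2, 4}, add states with some successor in Z. Z1 = {0, 2, 4, 5}; fixed.
Sat(EF (AX (~p | q))) = {0, 2, 4, 5}

{0, 2, 4, 5}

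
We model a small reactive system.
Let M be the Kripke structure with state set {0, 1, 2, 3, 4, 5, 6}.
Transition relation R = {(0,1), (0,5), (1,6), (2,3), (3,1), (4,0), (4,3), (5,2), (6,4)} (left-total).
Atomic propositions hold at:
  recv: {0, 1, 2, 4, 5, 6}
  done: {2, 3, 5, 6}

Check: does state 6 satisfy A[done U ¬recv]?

Sat(¬recv) = {3}
A[done U ¬recv]: least fixpoint, start Z0 = Sat(¬recv) = {3}, add states in Sat(done) with every successor in Z. Z1 = {2, 3}; Z2 = {2, 3, 5}; fixed.
Sat(A[done U ¬recv]) = {2, 3, 5}
6 ∉ Sat(A[done U ¬recv]) = {2, 3, 5}, so the formula does not hold at 6.

No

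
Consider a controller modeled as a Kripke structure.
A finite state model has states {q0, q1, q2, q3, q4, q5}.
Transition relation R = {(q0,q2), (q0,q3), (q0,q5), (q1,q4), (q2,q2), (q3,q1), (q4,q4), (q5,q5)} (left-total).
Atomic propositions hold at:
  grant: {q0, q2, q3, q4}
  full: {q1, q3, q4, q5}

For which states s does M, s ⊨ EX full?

Sat(EX full) = {s : some successor in {q1, q3, q4, q5}} = {q0, q1, q3, q4, q5}

{q0, q1, q3, q4, q5}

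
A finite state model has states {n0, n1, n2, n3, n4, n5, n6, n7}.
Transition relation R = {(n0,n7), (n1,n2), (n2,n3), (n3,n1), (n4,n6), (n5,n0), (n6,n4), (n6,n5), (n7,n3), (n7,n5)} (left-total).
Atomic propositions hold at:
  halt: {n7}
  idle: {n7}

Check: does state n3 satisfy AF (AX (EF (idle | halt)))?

No

Sat(idle | halt) = {n7}
EF (idle | halt): least fixpoint, start Z0 = {n7}, add states with some successor in Z. Z1 = {n0, n7}; Z2 = {n0, n5, n7}; Z3 = {n0, n5, n6, n7}; Z4 = {n0, n4, n5, n6, n7}; fixed.
Sat(EF (idle | halt)) = {n0, n4, n5, n6, n7}
Sat(AX (EF (idle | halt))) = {s : every successor in {n0, n4, n5, n6, n7}} = {n0, n4, n5, n6}
AF (AX (EF (idle | halt))): least fixpoint, start Z0 = {n0, n4, n5, n6}, add states with every successor in Z. Already a fixed point.
Sat(AF (AX (EF (idle | halt)))) = {n0, n4, n5, n6}
n3 ∉ Sat(AF (AX (EF (idle | halt)))) = {n0, n4, n5, n6}, so the formula does not hold at n3.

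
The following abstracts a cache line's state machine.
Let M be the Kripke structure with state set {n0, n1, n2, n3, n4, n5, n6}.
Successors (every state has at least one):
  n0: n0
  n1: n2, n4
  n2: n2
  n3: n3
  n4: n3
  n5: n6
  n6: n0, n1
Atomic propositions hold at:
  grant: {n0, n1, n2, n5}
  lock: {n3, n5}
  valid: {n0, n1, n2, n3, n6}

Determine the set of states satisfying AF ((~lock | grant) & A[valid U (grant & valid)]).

Sat(~lock) = {n0, n1, n2, n4, n6}
Sat(~lock | grant) = {n0, n1, n2, n4, n5, n6}
Sat(grant & valid) = {n0, n1, n2}
A[valid U (grant & valid)]: least fixpoint, start Z0 = Sat((grant & valid)) = {n0, n1, n2}, add states in Sat(valid) with every successor in Z. Z1 = {n0, n1, n2, n6}; fixed.
Sat(A[valid U (grant & valid)]) = {n0, n1, n2, n6}
Sat((~lock | grant) & A[valid U (grant & valid)]) = {n0, n1, n2, n6}
AF ((~lock | grant) & A[valid U (grant & valid)]): least fixpoint, start Z0 = {n0, n1, n2, n6}, add states with every successor in Z. Z1 = {n0, n1, n2, n5, n6}; fixed.
Sat(AF ((~lock | grant) & A[valid U (grant & valid)])) = {n0, n1, n2, n5, n6}

{n0, n1, n2, n5, n6}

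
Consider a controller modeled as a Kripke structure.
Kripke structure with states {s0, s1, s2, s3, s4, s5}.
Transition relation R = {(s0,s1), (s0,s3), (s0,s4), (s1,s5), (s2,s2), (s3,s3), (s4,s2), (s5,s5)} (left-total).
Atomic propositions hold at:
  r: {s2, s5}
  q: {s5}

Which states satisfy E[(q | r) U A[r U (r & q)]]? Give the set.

{s5}

Sat(q | r) = {s2, s5}
Sat(r & q) = {s5}
A[r U (r & q)]: least fixpoint, start Z0 = Sat((r & q)) = {s5}, add states in Sat(r) with every successor in Z. Already a fixed point.
Sat(A[r U (r & q)]) = {s5}
E[(q | r) U A[r U (r & q)]]: least fixpoint, start Z0 = Sat(A[r U (r & q)]) = {s5}, add states in Sat(q | r) with some successor in Z. Already a fixed point.
Sat(E[(q | r) U A[r U (r & q)]]) = {s5}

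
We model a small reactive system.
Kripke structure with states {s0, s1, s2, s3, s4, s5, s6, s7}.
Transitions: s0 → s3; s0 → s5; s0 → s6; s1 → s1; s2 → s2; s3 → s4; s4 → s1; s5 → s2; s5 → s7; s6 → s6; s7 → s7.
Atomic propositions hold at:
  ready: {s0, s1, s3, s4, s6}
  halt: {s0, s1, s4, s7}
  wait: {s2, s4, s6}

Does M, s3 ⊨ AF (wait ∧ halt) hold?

Yes

Sat(wait ∧ halt) = {s4}
AF (wait ∧ halt): least fixpoint, start Z0 = {s4}, add states with every successor in Z. Z1 = {s3, s4}; fixed.
Sat(AF (wait ∧ halt)) = {s3, s4}
s3 ∈ Sat(AF (wait ∧ halt)) = {s3, s4}, so the formula holds at s3.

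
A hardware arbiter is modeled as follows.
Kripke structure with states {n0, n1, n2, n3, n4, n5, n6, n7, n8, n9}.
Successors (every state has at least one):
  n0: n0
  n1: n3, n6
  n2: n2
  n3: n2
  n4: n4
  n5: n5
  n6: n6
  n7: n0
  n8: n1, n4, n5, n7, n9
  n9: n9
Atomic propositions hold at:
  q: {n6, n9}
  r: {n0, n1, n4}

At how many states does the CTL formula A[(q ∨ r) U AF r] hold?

Sat(q ∨ r) = {n0, n1, n4, n6, n9}
AF r: least fixpoint, start Z0 = {n0, n1, n4}, add states with every successor in Z. Z1 = {n0, n1, n4, n7}; fixed.
Sat(AF r) = {n0, n1, n4, n7}
A[(q ∨ r) U AF r]: least fixpoint, start Z0 = Sat(AF r) = {n0, n1, n4, n7}, add states in Sat(q ∨ r) with every successor in Z. Already a fixed point.
Sat(A[(q ∨ r) U AF r]) = {n0, n1, n4, n7}
|Sat(A[(q ∨ r) U AF r])| = |{n0, n1, n4, n7}| = 4.

4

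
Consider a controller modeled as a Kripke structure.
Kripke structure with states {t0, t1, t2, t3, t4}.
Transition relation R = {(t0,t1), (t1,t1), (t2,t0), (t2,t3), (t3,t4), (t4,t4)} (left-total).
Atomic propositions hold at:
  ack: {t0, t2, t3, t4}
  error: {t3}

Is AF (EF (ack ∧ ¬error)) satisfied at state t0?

Yes

Sat(¬error) = {t0, t1, t2, t4}
Sat(ack ∧ ¬error) = {t0, t2, t4}
EF (ack ∧ ¬error): least fixpoint, start Z0 = {t0, t2, t4}, add states with some successor in Z. Z1 = {t0, t2, t3, t4}; fixed.
Sat(EF (ack ∧ ¬error)) = {t0, t2, t3, t4}
AF (EF (ack ∧ ¬error)): least fixpoint, start Z0 = {t0, t2, t3, t4}, add states with every successor in Z. Already a fixed point.
Sat(AF (EF (ack ∧ ¬error))) = {t0, t2, t3, t4}
t0 ∈ Sat(AF (EF (ack ∧ ¬error))) = {t0, t2, t3, t4}, so the formula holds at t0.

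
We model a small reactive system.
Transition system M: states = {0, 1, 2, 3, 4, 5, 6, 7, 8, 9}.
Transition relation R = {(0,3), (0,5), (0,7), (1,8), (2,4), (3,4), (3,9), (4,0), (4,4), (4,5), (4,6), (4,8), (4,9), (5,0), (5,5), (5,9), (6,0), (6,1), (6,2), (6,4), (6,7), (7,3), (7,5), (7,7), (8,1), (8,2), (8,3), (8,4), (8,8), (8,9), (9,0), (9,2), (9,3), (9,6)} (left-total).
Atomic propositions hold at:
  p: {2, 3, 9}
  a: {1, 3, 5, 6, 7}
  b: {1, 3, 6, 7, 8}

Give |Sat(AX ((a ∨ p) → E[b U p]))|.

6

Sat(a ∨ p) = {1, 2, 3, 5, 6, 7, 9}
E[b U p]: least fixpoint, start Z0 = Sat(p) = {2, 3, 9}, add states in Sat(b) with some successor in Z. Z1 = {2, 3, 6, 7, 8, 9}; Z2 = {1, 2, 3, 6, 7, 8, 9}; fixed.
Sat(E[b U p]) = {1, 2, 3, 6, 7, 8, 9}
Sat((a ∨ p) → E[b U p]) = {0, 1, 2, 3, 4, 6, 7, 8, 9}
Sat(AX ((a ∨ p) → E[b U p])) = {s : every successor in {0, 1, 2, 3, 4, 6, 7, 8, 9}} = {1, 2, 3, 6, 8, 9}
|Sat(AX ((a ∨ p) → E[b U p]))| = |{1, 2, 3, 6, 8, 9}| = 6.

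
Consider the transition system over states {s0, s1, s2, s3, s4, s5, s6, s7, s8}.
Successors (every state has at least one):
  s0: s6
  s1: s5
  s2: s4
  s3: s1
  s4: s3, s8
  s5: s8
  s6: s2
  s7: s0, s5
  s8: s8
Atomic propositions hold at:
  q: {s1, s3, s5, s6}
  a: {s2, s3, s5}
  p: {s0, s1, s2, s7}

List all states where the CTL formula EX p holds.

{s3, s6, s7}

Sat(EX p) = {s : some successor in {s0, s1, s2, s7}} = {s3, s6, s7}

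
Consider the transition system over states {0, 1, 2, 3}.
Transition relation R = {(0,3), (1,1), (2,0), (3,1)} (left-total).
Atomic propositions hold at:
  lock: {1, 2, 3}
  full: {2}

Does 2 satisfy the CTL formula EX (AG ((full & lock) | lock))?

No

Sat(full & lock) = {2}
Sat((full & lock) | lock) = {1, 2, 3}
AG ((full & lock) | lock): greatest fixpoint, start Z0 = {1, 2, 3}, keep only states in Sat with every successor in Z. Z1 = {1, 3}; fixed.
Sat(AG ((full & lock) | lock)) = {1, 3}
Sat(EX (AG ((full & lock) | lock))) = {s : some successor in {1, 3}} = {0, 1, 3}
2 ∉ Sat(EX (AG ((full & lock) | lock))) = {0, 1, 3}, so the formula does not hold at 2.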